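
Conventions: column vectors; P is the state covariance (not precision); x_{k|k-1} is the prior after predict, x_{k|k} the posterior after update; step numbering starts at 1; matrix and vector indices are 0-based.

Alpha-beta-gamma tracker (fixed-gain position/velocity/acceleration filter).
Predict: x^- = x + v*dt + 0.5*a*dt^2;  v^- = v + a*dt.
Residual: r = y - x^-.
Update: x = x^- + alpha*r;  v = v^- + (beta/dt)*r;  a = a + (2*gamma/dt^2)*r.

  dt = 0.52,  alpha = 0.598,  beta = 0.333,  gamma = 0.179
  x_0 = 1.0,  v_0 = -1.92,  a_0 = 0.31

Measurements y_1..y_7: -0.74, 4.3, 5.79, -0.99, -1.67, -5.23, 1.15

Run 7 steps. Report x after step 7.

step 1: x_pred=0.0435  r=-0.7835  x^+=-0.4250  v^+=-2.2605  a^+=-0.7273
step 2: x_pred=-1.6989  r=5.9989  x^+=1.8885  v^+=1.2028  a^+=7.2149
step 3: x_pred=3.4894  r=2.3006  x^+=4.8651  v^+=6.4278  a^+=10.2609
step 4: x_pred=9.5949  r=-10.5849  x^+=3.2651  v^+=4.9851  a^+=-3.7532
step 5: x_pred=5.3499  r=-7.0199  x^+=1.1520  v^+=-1.4620  a^+=-13.0473
step 6: x_pred=-1.3722  r=-3.8578  x^+=-3.6792  v^+=-10.7171  a^+=-18.1549
step 7: x_pred=-11.7066  r=12.8566  x^+=-4.0184  v^+=-11.9245  a^+=-1.1332

x_post = -4.0184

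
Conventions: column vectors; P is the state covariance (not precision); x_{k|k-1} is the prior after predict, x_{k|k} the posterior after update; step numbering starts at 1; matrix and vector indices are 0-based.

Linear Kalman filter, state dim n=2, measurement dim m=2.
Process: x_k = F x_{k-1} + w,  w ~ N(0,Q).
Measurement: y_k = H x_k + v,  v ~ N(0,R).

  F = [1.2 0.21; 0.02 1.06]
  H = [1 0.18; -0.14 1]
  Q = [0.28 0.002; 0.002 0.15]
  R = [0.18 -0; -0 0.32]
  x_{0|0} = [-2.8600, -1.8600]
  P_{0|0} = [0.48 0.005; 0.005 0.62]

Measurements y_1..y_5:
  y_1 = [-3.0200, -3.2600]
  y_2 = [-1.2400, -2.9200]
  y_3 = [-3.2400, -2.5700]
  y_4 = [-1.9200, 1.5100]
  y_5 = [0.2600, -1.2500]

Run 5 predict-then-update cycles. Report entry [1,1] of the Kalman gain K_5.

K[1,1] = 0.4942

step 1: x^-=[-3.8226, -2.0288]  P^-=[1.0011 0.1579; 0.1579 0.8470]  S=[1.2654 0.1663; 0.1663 1.1424]  K=[0.8274 -0.1049; 0.1534 0.6998]  nu=[1.1678, -1.7664]  x^+=[-2.6712, -3.0857]  P^+=[0.1512 -0.0124; -0.0124 0.2222]
step 2: x^-=[-3.8534, -3.3243]  P^-=[0.5012 0.0393; 0.0393 0.3992]  S=[0.7083 0.0400; 0.0400 0.7180]  K=[0.7223 -0.0832; 0.1264 0.5413]  nu=[3.2118, -0.1352]  x^+=[-1.5222, -2.9917]  P^+=[0.1315 -0.0082; -0.0082 0.1721]
step 3: x^-=[-2.4549, -3.2016]  P^-=[0.4728 0.0330; 0.0330 0.3430]  S=[0.6758 0.0277; 0.0277 0.6631]  K=[0.7117 -0.0798; 0.1194 0.5054]  nu=[-0.2088, 0.2879]  x^+=[-2.6265, -3.0810]  P^+=[0.1294 -0.0074; -0.0074 0.1607]
step 4: x^-=[-3.7988, -3.3184]  P^-=[0.4697 0.0314; 0.0314 0.3303]  S=[0.6717 0.0243; 0.0243 0.6507]  K=[0.7106 -0.0793; 0.1173 0.4964]  nu=[2.4761, 4.2966]  x^+=[-2.3803, -0.8950]  P^+=[0.1292 -0.0073; -0.0073 0.1578]
step 5: x^-=[-3.0443, -0.9963]  P^-=[0.4694 0.0309; 0.0309 0.3271]  S=[0.6711 0.0233; 0.0233 0.6476]  K=[0.7104 -0.0793; 0.1166 0.4942]  nu=[3.4836, -0.6799]  x^+=[-0.5155, -0.9259]  P^+=[0.1292 -0.0073; -0.0073 0.1571]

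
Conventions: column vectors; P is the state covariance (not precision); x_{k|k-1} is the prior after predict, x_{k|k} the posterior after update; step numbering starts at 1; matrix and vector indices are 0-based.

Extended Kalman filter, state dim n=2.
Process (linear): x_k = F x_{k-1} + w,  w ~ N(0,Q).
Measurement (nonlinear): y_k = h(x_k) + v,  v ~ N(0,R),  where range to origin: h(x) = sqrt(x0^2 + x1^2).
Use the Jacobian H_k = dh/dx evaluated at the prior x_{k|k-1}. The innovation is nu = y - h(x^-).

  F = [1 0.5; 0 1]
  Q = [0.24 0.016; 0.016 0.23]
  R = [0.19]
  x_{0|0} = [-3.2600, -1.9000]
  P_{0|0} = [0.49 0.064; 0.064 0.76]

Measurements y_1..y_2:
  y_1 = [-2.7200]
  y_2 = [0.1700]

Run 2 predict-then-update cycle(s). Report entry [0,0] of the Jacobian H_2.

step 1: x^-=[-4.2100, -1.9000]  P^-=[0.9840 0.4600; 0.4600 0.9900]  H_jac=[-0.9115 -0.4114]  S=[1.5200]  K=[-0.7146; -0.5438]  nu=[-7.3389]  x^+=[1.0341, 2.0907]  P^+=[0.2079 -0.1306; -0.1306 0.5406]
step 2: x^-=[2.0795, 2.0907]  P^-=[0.4524 0.1557; 0.1557 0.7706]  H_jac=[0.7052 0.7090]  S=[0.9580]  K=[0.4482; 0.6849]  nu=[-2.7788]  x^+=[0.8339, 0.1876]  P^+=[0.2599 -0.1384; -0.1384 0.3212]

H_jac[0,0] = 0.7052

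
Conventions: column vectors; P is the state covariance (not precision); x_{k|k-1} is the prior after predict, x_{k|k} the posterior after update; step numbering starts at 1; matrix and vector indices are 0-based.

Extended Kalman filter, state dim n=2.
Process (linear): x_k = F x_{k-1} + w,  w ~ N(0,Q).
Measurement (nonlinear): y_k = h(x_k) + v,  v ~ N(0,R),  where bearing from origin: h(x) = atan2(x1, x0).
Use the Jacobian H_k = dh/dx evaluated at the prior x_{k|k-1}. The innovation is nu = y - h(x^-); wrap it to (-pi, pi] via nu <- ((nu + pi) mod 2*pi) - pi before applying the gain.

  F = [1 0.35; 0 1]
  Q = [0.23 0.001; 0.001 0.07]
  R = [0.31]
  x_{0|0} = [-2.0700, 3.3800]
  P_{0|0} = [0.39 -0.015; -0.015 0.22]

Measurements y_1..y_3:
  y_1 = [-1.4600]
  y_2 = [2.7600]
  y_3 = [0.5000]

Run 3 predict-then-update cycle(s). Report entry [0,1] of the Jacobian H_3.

H_jac[0,1] = -0.0885

step 1: x^-=[-0.8870, 3.3800]  P^-=[0.6365 0.0630; 0.0630 0.2900]  H_jac=[-0.2768 -0.0726]  S=[0.3628]  K=[-0.4982; -0.1061]  nu=[2.9957]  x^+=[-2.3793, 3.0621]  P^+=[0.5464 0.0438; 0.0438 0.2859]
step 2: x^-=[-1.3076, 3.0621]  P^-=[0.8421 0.1449; 0.1449 0.3559]  H_jac=[-0.2762 -0.1179]  S=[0.3886]  K=[-0.6425; -0.2110]  nu=[0.7856]  x^+=[-1.8123, 2.8963]  P^+=[0.6817 0.0922; 0.0922 0.3386]
step 3: x^-=[-0.7986, 2.8963]  P^-=[1.0177 0.2117; 0.2117 0.4086]  H_jac=[-0.3209 -0.0885]  S=[0.4300]  K=[-0.8030; -0.2421]  nu=[-1.3398]  x^+=[0.2773, 3.2207]  P^+=[0.7405 0.1281; 0.1281 0.3834]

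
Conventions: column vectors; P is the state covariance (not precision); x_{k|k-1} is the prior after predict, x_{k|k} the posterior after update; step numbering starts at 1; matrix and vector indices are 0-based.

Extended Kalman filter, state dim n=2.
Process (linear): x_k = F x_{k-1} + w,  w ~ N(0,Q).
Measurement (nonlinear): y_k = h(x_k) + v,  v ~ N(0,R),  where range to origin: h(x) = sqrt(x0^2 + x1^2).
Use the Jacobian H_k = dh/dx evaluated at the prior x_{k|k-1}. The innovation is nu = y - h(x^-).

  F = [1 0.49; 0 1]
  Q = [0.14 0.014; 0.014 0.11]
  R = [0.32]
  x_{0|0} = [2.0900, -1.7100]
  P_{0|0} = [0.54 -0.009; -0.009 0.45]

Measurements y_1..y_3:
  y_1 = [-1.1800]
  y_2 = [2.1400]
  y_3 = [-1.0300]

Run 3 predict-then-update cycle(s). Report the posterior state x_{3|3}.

step 1: x^-=[1.2521, -1.7100]  P^-=[0.7792 0.2255; 0.2255 0.5600]  H_jac=[0.5908 -0.8068]  S=[0.7415]  K=[0.3754; -0.4297]  nu=[-3.2994]  x^+=[0.0133, -0.2924]  P^+=[0.6747 0.3451; 0.3451 0.4231]
step 2: x^-=[-0.1299, -0.2924]  P^-=[1.2545 0.5664; 0.5664 0.5331]  H_jac=[-0.4061 -0.9138]  S=[1.3925]  K=[-0.7376; -0.5151]  nu=[1.8200]  x^+=[-1.4724, -1.2298]  P^+=[0.4970 0.0375; 0.0375 0.1637]
step 3: x^-=[-2.0750, -1.2298]  P^-=[0.7130 0.1317; 0.1317 0.2737]  H_jac=[-0.8603 -0.5099]  S=[1.0343]  K=[-0.6579; -0.2444]  nu=[-3.4420]  x^+=[0.1896, -0.3884]  P^+=[0.2653 -0.0347; -0.0347 0.2119]

x_post = [0.1896, -0.3884]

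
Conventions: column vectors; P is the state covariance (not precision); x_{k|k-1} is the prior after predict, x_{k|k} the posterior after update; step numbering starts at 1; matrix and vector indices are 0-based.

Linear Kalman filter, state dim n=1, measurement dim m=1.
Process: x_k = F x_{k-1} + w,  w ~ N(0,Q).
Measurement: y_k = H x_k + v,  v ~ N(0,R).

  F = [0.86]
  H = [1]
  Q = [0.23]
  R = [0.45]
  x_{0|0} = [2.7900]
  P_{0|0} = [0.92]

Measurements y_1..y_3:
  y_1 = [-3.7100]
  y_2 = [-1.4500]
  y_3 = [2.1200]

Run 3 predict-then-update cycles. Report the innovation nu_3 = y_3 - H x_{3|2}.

innov = [3.3681]

step 1: x^-=[2.3994]  P^-=[0.9104]  S=[1.3604]  K=[0.6692]  nu=[-6.1094]  x^+=[-1.6891]  P^+=[0.3012]
step 2: x^-=[-1.4527]  P^-=[0.4527]  S=[0.9027]  K=[0.5015]  nu=[0.0027]  x^+=[-1.4513]  P^+=[0.2257]
step 3: x^-=[-1.2481]  P^-=[0.3969]  S=[0.8469]  K=[0.4687]  nu=[3.3681]  x^+=[0.3304]  P^+=[0.2109]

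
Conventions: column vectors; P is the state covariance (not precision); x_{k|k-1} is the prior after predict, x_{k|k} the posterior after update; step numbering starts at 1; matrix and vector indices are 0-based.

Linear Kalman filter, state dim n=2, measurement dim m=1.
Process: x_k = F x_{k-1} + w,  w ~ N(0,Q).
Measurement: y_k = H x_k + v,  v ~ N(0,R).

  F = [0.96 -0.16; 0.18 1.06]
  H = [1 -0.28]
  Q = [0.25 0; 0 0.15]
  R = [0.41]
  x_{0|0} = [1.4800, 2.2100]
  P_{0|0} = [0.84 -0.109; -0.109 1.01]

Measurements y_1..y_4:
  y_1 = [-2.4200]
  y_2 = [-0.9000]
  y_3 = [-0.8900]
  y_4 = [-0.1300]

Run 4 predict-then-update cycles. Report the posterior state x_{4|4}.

step 1: x^-=[1.0672, 2.6090]  P^-=[1.0835 -0.1339; -0.1339 1.2705]  S=[1.6681]  K=[0.6720; -0.2935]  nu=[-2.7567]  x^+=[-0.7853, 3.4182]  P^+=[0.3302 0.1951; 0.1951 1.1267]
step 2: x^-=[-1.3008, 3.4819]  P^-=[0.5232 0.0589; 0.0589 1.5011]  S=[1.0179]  K=[0.4978; -0.3551]  nu=[1.3758]  x^+=[-0.6160, 2.9934]  P^+=[0.2710 0.2388; 0.2388 1.3728]
step 3: x^-=[-1.0703, 3.0622]  P^-=[0.4615 0.0501; 0.0501 1.7924]  S=[0.9839]  K=[0.4548; -0.4591]  nu=[1.0377]  x^+=[-0.5984, 2.5857]  P^+=[0.2580 0.2556; 0.2556 1.5850]
step 4: x^-=[-0.9882, 2.6332]  P^-=[0.4498 0.0285; 0.0285 2.0368]  S=[1.0036]  K=[0.4403; -0.5399]  nu=[1.5955]  x^+=[-0.2857, 1.7718]  P^+=[0.2553 0.2670; 0.2670 1.7443]

x_post = [-0.2857, 1.7718]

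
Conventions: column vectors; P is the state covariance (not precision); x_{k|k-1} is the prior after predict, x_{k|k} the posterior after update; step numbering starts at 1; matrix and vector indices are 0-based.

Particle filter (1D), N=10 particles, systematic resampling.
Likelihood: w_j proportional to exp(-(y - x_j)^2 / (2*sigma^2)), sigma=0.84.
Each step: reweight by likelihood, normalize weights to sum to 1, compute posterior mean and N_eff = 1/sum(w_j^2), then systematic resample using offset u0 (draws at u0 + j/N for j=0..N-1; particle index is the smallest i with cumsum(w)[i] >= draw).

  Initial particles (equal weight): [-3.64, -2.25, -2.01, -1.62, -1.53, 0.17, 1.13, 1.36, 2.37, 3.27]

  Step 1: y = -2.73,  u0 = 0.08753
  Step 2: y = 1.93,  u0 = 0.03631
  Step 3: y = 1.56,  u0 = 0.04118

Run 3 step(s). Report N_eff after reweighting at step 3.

step 1: w=[0.1932, 0.2950, 0.2406, 0.1451, 0.1252, 0.0009, 0.0000, 0.0000, 0.0000, 0.0000]  mean=-2.2770  Neff=4.5668  idx=[0, 0, 1, 1, 1, 2, 2, 3, 4, 4]
step 2: w=[0.0000, 0.0000, 0.0071, 0.0071, 0.0071, 0.0282, 0.0282, 0.2235, 0.3494, 0.3494]  mean=-1.5925  Neff=3.3797  idx=[5, 7, 7, 8, 8, 8, 8, 9, 9, 9]
step 3: w=[0.0123, 0.0794, 0.0794, 0.1184, 0.1184, 0.1184, 0.1184, 0.1184, 0.1184, 0.1184]  mean=-1.5502  Neff=9.0157  idx=[1, 2, 3, 4, 5, 6, 6, 7, 8, 9]

N_eff = 9.0157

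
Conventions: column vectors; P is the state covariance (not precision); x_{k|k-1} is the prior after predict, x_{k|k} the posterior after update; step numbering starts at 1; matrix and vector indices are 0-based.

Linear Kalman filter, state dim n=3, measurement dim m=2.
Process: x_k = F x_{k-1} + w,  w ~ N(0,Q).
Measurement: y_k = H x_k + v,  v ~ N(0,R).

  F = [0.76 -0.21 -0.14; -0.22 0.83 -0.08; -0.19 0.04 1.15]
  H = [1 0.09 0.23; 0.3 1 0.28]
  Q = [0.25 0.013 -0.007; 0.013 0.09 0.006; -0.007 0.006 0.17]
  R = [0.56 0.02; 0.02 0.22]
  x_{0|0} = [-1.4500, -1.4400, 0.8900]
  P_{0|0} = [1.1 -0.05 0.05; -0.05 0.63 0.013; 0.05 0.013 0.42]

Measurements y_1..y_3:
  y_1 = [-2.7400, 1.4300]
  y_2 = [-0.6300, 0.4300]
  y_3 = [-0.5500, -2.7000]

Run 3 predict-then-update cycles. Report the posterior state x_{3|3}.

x_post = [-1.1724, -0.8782, 1.2758]

step 1: x^-=[-0.9242, -0.9474, 1.2414]  P^-=[0.9275 -0.3127 -0.2004; -0.3127 0.5982 0.0431; -0.2004 0.0431 0.7463]  S=[1.3851 0.0201; 0.0201 0.7630]  K=[0.6180 -0.1349; -0.1896 0.6819; -0.0217 0.2520]  nu=[-2.0161, 2.3071]  x^+=[-2.4813, 1.0079, 1.8665]  P^+=[0.3880 -0.0892 -0.1592; -0.0892 0.1989 -0.0925; -0.1592 -0.0925 0.6974]
step 2: x^-=[-2.3588, 1.2331, 2.6583]  P^-=[0.5534 -0.1251 -0.3037; -0.1251 0.2895 -0.0706; -0.3037 -0.0706 1.1690]  S=[1.0125 0.0348; 0.0348 0.4853]  K=[0.4708 -0.1247; -0.1307 0.4878; -0.0526 0.3449]  nu=[1.0064, -0.8398]  x^+=[-1.7802, 0.6920, 2.3157]  P^+=[0.3256 -0.0419 -0.2637; -0.0419 0.1612 -0.1568; -0.2637 -0.1568 1.1097]
step 3: x^-=[-1.8225, 0.7807, 3.0289]  P^-=[0.5272 -0.0619 -0.4357; -0.0619 0.2507 -0.1566; -0.4357 -0.1566 1.7511]  S=[0.9638 0.0578; 0.0578 0.4574]  K=[0.4440 -0.1125; -0.1037 0.4248; -0.0760 0.4534]  nu=[0.5056, -3.7821]  x^+=[-1.1724, -0.8782, 1.2758]  P^+=[0.3372 -0.0073 -0.3920; -0.0073 0.1629 -0.2477; -0.3920 -0.2477 1.6555]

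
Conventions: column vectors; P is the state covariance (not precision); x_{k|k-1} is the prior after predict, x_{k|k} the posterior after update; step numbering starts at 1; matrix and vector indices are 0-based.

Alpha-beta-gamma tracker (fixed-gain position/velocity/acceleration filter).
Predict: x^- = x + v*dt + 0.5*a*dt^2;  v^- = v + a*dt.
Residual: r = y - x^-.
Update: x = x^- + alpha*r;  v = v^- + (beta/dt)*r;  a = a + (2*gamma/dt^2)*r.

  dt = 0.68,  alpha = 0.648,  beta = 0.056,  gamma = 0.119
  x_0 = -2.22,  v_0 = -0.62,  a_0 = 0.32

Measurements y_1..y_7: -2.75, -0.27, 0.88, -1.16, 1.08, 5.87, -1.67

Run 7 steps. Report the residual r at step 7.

resid = -9.8420

step 1: x_pred=-2.5676  r=-0.1824  x^+=-2.6858  v^+=-0.4174  a^+=0.2261
step 2: x_pred=-2.9174  r=2.6474  x^+=-1.2019  v^+=-0.0456  a^+=1.5887
step 3: x_pred=-0.8656  r=1.7456  x^+=0.2656  v^+=1.1785  a^+=2.4872
step 4: x_pred=1.6419  r=-2.8019  x^+=-0.1737  v^+=2.6390  a^+=1.0450
step 5: x_pred=1.8624  r=-0.7824  x^+=1.3554  v^+=3.2852  a^+=0.6423
step 6: x_pred=3.7378  r=2.1322  x^+=5.1195  v^+=3.8976  a^+=1.7397
step 7: x_pred=8.1720  r=-9.8420  x^+=1.7944  v^+=4.2701  a^+=-3.3260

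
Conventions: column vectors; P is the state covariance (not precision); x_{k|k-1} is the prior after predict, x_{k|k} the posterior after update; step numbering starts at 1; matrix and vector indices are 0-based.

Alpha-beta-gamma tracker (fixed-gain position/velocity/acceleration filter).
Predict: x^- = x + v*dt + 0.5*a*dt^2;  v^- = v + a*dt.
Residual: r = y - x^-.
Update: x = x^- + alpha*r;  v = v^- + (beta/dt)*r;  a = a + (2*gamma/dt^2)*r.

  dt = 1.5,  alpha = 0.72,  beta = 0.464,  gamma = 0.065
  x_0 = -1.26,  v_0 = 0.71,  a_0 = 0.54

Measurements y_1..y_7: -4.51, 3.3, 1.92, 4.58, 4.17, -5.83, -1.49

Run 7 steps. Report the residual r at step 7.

resid = 5.7511

step 1: x_pred=0.4125  r=-4.9225  x^+=-3.1317  v^+=-0.0027  a^+=0.2556
step 2: x_pred=-2.8482  r=6.1482  x^+=1.5785  v^+=2.2825  a^+=0.6108
step 3: x_pred=5.6895  r=-3.7695  x^+=2.9755  v^+=2.0327  a^+=0.3930
step 4: x_pred=6.4667  r=-1.8867  x^+=5.1083  v^+=2.0387  a^+=0.2840
step 5: x_pred=8.4858  r=-4.3158  x^+=5.3784  v^+=1.1297  a^+=0.0347
step 6: x_pred=7.1119  r=-12.9419  x^+=-2.2063  v^+=-2.8217  a^+=-0.7131
step 7: x_pred=-7.2411  r=5.7511  x^+=-3.1003  v^+=-2.1124  a^+=-0.3808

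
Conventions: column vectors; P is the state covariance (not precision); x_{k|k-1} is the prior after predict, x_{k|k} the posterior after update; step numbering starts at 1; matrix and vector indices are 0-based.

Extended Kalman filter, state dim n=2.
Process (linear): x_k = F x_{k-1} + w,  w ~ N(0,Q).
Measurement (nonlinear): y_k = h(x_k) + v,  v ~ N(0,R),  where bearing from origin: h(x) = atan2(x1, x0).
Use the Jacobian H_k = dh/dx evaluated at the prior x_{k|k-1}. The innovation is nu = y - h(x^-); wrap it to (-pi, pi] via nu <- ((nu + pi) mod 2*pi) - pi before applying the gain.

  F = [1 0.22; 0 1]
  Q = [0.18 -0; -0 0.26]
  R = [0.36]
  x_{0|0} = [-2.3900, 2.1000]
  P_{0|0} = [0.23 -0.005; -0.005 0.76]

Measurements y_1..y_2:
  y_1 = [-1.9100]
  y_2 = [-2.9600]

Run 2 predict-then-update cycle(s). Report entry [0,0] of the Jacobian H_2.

H_jac[0,0] = -0.1292

step 1: x^-=[-1.9280, 2.1000]  P^-=[0.4446 0.1622; 0.1622 1.0200]  H_jac=[-0.2584 -0.2372]  S=[0.4670]  K=[-0.3284; -0.6079]  nu=[2.0597]  x^+=[-2.6044, 0.8479]  P^+=[0.3942 0.0690; 0.0690 0.8474]
step 2: x^-=[-2.4179, 0.8479]  P^-=[0.6456 0.2554; 0.2554 1.1074]  H_jac=[-0.1292 -0.3683]  S=[0.5453]  K=[-0.3254; -0.8085]  nu=[0.5189]  x^+=[-2.5867, 0.4284]  P^+=[0.5878 0.1119; 0.1119 0.7510]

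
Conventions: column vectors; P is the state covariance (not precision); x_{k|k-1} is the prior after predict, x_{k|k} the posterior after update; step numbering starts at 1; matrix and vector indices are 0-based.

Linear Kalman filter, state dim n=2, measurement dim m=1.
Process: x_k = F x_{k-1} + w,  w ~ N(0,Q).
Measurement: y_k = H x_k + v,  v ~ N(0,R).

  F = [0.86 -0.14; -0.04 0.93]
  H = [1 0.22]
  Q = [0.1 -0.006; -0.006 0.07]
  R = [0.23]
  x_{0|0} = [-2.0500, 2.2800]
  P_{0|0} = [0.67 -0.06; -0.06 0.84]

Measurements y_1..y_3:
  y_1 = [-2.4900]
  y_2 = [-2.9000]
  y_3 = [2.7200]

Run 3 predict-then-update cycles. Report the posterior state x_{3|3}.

step 1: x^-=[-2.0822, 2.2024]  P^-=[0.6264 -0.1867; -0.1867 0.8021]  S=[0.8131]  K=[0.7199; -0.0127]  nu=[-0.8923]  x^+=[-2.7246, 2.2137]  P^+=[0.2050 -0.1793; -0.1793 0.8019]
step 2: x^-=[-2.6531, 2.1677]  P^-=[0.3105 -0.2619; -0.2619 0.7773]  S=[0.4629]  K=[0.5464; -0.1964]  nu=[-0.7238]  x^+=[-3.0485, 2.3099]  P^+=[0.1724 -0.2122; -0.2122 0.7594]
step 3: x^-=[-2.9451, 2.2701]  P^-=[0.2935 -0.2817; -0.2817 0.7429]  S=[0.4355]  K=[0.5316; -0.2717]  nu=[5.1657]  x^+=[-0.1991, 0.8667]  P^+=[0.1704 -0.2188; -0.2188 0.7107]

x_post = [-0.1991, 0.8667]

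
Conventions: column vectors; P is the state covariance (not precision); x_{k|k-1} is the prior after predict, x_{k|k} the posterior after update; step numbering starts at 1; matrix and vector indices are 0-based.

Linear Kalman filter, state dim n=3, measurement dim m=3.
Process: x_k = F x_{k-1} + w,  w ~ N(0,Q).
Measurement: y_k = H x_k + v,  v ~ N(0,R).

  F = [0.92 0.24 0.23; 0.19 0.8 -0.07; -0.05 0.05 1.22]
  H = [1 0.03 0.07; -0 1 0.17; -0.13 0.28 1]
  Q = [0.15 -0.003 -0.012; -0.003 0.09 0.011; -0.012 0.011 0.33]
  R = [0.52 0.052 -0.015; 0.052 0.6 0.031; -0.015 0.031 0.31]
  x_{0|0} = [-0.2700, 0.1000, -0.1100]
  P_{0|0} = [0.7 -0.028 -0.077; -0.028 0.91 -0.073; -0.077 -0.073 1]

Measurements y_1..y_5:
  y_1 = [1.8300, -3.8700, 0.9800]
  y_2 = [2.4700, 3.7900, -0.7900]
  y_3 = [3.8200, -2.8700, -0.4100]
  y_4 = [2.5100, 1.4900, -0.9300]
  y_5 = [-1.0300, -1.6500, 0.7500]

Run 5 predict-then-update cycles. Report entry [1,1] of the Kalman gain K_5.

K[1,1] = 0.2583

step 1: x^-=[-0.2497, 0.0364, -0.1157]  P^-=[0.7948 0.2455 0.1386; 0.2455 0.7043 -0.1329; 0.1386 -0.1329 1.8231]  S=[1.3579 0.3539 0.2137; 0.3539 1.3118 0.3639; 0.2137 0.3639 2.0734]  K=[0.5874 0.0521 -0.0195; 0.0658 0.5250 -0.0833; 0.0906 -0.1298 0.8661]  nu=[2.0867, -3.8867, 1.0530]  x^+=[0.7531, -1.9548, 1.4898]  P^+=[0.3060 0.0595 0.0099; 0.0595 0.3321 -0.0958; 0.0099 -0.0958 0.2912]
step 2: x^-=[0.5663, -1.5250, 1.6821]  P^-=[0.4634 0.1398 0.0435; 0.1398 0.3436 -0.0962; 0.0435 -0.0962 0.7518]  S=[1.0014 0.2113 0.0572; 0.2113 0.9326 0.1352; 0.0572 0.1352 1.0213]  K=[0.4589 0.0555 -0.0111; 0.0745 0.3438 -0.0674; 0.0704 -0.0851 0.7116]  nu=[1.8317, 5.0291, -1.9715]  x^+=[1.7080, 0.4733, -0.0199]  P^+=[0.2395 0.0557 0.0069; 0.0557 0.2192 -0.0655; 0.0069 -0.0655 0.2361]
step 3: x^-=[1.6804, 0.7046, -0.0861]  P^-=[0.3981 0.1096 0.0355; 0.1096 0.2642 -0.0664; 0.0355 -0.0664 0.6735]  S=[0.9329 0.1785 0.0448; 0.1785 0.8610 0.1348; 0.0448 0.1348 0.9565]  K=[0.4243 0.0481 -0.0115; 0.0684 0.2874 -0.0507; 0.0661 -0.0653 0.6860]  nu=[2.1245, -3.5599, -0.3028]  x^+=[2.4141, -0.1581, 0.0791]  P^+=[0.2214 0.0494 0.0065; 0.0494 0.1834 -0.0528; 0.0065 -0.0528 0.2252]
step 4: x^-=[2.2012, 0.3267, -0.0321]  P^-=[0.3786 0.0970 0.0361; 0.0970 0.2373 -0.0543; 0.0361 -0.0543 0.6588]  S=[0.9127 0.1660 0.0437; 0.1660 0.8378 0.1391; 0.0437 0.1391 0.9470]  K=[0.4135 0.0429 -0.0106; 0.0634 0.2667 -0.0426; 0.0661 -0.0572 0.6800]  nu=[0.3012, 1.1688, -0.7032]  x^+=[2.3834, 0.6874, -0.5572]  P^+=[0.2155 0.0457 0.0071; 0.0457 0.1701 -0.0476; 0.0071 -0.0476 0.2223]
step 5: x^-=[2.2295, 1.0418, -0.7646]  P^-=[0.3719 0.0914 0.0374; 0.0914 0.2267 -0.0492; 0.0374 -0.0492 0.6549]  S=[0.9058 0.1606 0.0443; 0.1606 0.8289 0.1416; 0.0443 0.1416 0.9450]  K=[0.4098 0.0401 -0.0097; 0.0607 0.2583 -0.0390; 0.0667 -0.0538 0.6782]  nu=[-3.2373, -2.5618, 1.5128]  x^+=[0.7853, 0.1245, 0.1833]  P^+=[0.2135 0.0438 0.0076; 0.0438 0.1647 -0.0454; 0.0076 -0.0454 0.2213]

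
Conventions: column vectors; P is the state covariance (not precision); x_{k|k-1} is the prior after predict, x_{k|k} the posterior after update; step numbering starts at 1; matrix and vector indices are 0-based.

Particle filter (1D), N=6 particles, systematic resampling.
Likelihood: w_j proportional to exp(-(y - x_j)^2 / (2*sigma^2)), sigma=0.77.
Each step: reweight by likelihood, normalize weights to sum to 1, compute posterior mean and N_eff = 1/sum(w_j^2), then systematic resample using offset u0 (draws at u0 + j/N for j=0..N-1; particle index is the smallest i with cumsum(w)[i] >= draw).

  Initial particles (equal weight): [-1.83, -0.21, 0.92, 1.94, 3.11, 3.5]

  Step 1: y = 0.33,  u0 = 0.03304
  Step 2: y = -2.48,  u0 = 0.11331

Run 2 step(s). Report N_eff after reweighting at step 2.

step 1: w=[0.0118, 0.4707, 0.4488, 0.0676, 0.0009, 0.0001]  mean=0.4270  Neff=2.3378  idx=[1, 1, 1, 2, 2, 2]
step 2: w=[0.3318, 0.3318, 0.3318, 0.0015, 0.0015, 0.0015]  mean=-0.2049  Neff=3.0270  idx=[0, 0, 1, 1, 2, 2]

N_eff = 3.0270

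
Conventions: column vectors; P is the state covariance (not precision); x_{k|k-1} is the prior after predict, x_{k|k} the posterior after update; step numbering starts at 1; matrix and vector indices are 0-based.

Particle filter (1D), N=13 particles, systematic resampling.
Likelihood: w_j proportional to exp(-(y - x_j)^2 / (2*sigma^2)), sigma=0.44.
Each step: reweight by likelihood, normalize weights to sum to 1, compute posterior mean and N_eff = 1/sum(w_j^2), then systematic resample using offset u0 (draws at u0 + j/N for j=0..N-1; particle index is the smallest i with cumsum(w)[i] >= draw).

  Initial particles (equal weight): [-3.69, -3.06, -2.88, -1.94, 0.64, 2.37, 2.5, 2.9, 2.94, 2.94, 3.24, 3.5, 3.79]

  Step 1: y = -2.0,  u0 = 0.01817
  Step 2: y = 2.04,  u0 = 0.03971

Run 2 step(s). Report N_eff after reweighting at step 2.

N_eff = 11.0000

step 1: w=[0.0005, 0.0465, 0.1145, 0.8385, 0.0000, 0.0000, 0.0000, 0.0000, 0.0000, 0.0000, 0.0000, 0.0000, 0.0000]  mean=-2.1006  Neff=1.3922  idx=[1, 2, 3, 3, 3, 3, 3, 3, 3, 3, 3, 3, 3]
step 2: w=[0.0000, 0.0000, 0.0909, 0.0909, 0.0909, 0.0909, 0.0909, 0.0909, 0.0909, 0.0909, 0.0909, 0.0909, 0.0909]  mean=-1.9400  Neff=11.0000  idx=[2, 3, 4, 4, 5, 6, 7, 8, 9, 10, 10, 11, 12]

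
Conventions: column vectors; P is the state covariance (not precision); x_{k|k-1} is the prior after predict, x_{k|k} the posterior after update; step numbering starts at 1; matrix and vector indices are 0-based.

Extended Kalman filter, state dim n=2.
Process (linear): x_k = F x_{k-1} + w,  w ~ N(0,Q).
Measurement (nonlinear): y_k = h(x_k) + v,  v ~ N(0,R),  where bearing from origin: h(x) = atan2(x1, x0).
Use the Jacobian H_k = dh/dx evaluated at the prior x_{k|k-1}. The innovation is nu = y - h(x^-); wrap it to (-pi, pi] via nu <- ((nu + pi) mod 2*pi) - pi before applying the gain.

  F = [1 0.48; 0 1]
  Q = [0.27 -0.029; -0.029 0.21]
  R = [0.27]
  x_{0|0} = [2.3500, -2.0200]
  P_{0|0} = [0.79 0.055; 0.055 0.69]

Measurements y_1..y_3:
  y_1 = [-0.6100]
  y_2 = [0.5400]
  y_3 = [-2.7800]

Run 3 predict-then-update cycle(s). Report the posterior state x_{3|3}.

x_post = [0.6843, -2.9262]

step 1: x^-=[1.3804, -2.0200]  P^-=[1.2718 0.3572; 0.3572 0.9000]  H_jac=[0.3375 0.2306]  S=[0.5183]  K=[0.9870; 0.6330]  nu=[0.3613]  x^+=[1.7370, -1.7913]  P^+=[0.7669 0.0334; 0.0334 0.6923]
step 2: x^-=[0.8772, -1.7913]  P^-=[1.2284 0.3367; 0.3367 0.9023]  H_jac=[0.4503 0.2205]  S=[0.6298]  K=[0.9962; 0.5566]  nu=[1.6554]  x^+=[2.5263, -0.8698]  P^+=[0.6035 -0.0125; -0.0125 0.7072]
step 3: x^-=[2.1088, -0.8698]  P^-=[1.0244 0.2979; 0.2979 0.9172]  H_jac=[0.1672 0.4053]  S=[0.4896]  K=[0.5963; 0.8609]  nu=[-2.3888]  x^+=[0.6843, -2.9262]  P^+=[0.8503 0.0466; 0.0466 0.5543]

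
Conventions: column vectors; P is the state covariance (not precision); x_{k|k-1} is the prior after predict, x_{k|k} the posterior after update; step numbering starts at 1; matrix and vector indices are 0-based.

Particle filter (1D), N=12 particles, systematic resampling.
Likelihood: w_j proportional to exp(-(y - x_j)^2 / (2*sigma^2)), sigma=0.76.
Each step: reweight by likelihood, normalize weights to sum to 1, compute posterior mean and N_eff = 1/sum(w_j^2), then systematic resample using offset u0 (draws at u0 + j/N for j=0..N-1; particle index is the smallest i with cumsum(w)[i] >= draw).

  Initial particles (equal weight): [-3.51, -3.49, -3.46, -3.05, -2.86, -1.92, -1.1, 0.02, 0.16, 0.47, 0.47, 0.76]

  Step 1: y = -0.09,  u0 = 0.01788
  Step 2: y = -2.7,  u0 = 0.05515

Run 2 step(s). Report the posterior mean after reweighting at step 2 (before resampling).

post_mean = -1.0644

step 1: w=[0.0000, 0.0000, 0.0000, 0.0001, 0.0003, 0.0123, 0.0926, 0.2215, 0.2121, 0.1706, 0.1706, 0.1198]  mean=0.1630  Neff=5.7027  idx=[6, 6, 7, 7, 8, 8, 8, 9, 9, 10, 10, 11]
step 2: w=[0.4855, 0.4855, 0.0074, 0.0074, 0.0037, 0.0037, 0.0037, 0.0007, 0.0007, 0.0007, 0.0007, 0.0001]  mean=-1.0644  Neff=2.1209  idx=[0, 0, 0, 0, 0, 0, 1, 1, 1, 1, 1, 2]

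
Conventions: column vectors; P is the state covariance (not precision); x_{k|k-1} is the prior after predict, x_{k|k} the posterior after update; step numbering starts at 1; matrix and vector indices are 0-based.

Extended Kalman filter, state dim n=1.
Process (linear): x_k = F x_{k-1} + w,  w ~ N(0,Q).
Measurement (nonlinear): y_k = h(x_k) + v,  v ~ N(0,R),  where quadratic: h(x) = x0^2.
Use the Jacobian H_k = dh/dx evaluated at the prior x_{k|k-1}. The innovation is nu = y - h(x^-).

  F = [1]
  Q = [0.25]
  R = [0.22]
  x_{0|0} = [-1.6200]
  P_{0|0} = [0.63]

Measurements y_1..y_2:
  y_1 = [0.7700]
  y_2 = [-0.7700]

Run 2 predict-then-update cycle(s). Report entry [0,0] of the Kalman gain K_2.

K[0,0] = -0.3992

step 1: x^-=[-1.6200]  P^-=[0.8800]  H_jac=[-3.2400]  S=[9.4579]  K=[-0.3015]  nu=[-1.8544]  x^+=[-1.0610]  P^+=[0.0205]
step 2: x^-=[-1.0610]  P^-=[0.2705]  H_jac=[-2.1219]  S=[1.4378]  K=[-0.3992]  nu=[-1.8957]  x^+=[-0.3043]  P^+=[0.0414]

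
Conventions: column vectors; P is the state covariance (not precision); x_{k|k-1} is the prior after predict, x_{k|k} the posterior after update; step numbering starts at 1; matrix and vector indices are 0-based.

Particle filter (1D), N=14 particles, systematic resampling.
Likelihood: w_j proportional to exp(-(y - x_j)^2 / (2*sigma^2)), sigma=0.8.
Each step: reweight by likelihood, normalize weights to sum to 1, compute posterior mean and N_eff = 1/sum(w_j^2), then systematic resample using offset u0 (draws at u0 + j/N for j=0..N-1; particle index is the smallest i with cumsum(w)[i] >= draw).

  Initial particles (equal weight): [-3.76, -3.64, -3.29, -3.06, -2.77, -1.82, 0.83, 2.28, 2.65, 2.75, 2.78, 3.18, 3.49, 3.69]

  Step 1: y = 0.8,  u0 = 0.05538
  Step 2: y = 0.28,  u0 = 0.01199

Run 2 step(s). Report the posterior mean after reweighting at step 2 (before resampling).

post_mean = 0.8506

step 1: w=[0.0000, 0.0000, 0.0000, 0.0000, 0.0000, 0.0034, 0.7301, 0.1320, 0.0504, 0.0375, 0.0342, 0.0087, 0.0026, 0.0011]  mean=1.2729  Neff=1.7994  idx=[6, 6, 6, 6, 6, 6, 6, 6, 6, 6, 7, 7, 8, 10]
step 2: w=[0.0987, 0.0987, 0.0987, 0.0987, 0.0987, 0.0987, 0.0987, 0.0987, 0.0987, 0.0987, 0.0055, 0.0055, 0.0016, 0.0009]  mean=0.8506  Neff=10.2684  idx=[0, 0, 1, 2, 3, 3, 4, 5, 5, 6, 7, 8, 8, 9]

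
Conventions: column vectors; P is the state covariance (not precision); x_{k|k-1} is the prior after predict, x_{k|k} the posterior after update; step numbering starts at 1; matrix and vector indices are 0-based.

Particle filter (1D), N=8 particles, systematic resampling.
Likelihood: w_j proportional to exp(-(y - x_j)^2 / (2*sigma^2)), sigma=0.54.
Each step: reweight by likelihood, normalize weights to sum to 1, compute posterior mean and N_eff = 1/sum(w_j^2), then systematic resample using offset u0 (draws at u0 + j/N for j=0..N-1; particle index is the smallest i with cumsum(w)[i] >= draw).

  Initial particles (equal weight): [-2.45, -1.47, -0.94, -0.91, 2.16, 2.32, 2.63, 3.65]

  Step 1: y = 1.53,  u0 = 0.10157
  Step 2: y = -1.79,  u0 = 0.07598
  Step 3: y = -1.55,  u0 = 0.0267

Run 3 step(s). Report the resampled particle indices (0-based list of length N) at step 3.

resampled_idx = [0, 1, 1, 2, 3, 4, 5, 6]

step 1: w=[0.0000, 0.0000, 0.0000, 0.0000, 0.5191, 0.3516, 0.1288, 0.0005]  mean=2.2773  Neff=2.4409  idx=[4, 4, 4, 4, 5, 5, 5, 6]
step 2: w=[0.2310, 0.2310, 0.2310, 0.2310, 0.0253, 0.0253, 0.0253, 0.0003]  mean=2.1723  Neff=4.6451  idx=[0, 0, 1, 1, 2, 3, 3, 5]
step 3: w=[0.1404, 0.1404, 0.1404, 0.1404, 0.1404, 0.1404, 0.1404, 0.0175]  mean=2.1628  Neff=7.2361  idx=[0, 1, 1, 2, 3, 4, 5, 6]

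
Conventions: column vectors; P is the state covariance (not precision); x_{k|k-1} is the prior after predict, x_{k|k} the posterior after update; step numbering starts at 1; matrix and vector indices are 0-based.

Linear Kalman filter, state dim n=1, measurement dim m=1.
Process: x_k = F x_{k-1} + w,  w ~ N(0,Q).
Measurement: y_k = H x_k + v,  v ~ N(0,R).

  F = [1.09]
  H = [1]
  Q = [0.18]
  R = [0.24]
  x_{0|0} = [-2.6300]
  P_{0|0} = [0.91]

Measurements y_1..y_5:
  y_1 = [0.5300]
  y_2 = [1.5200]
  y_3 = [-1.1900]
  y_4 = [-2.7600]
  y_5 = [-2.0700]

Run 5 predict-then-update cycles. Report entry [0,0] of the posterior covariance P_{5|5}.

step 1: x^-=[-2.8667]  P^-=[1.2612]  S=[1.5012]  K=[0.8401]  nu=[3.3967]  x^+=[-0.0130]  P^+=[0.2016]
step 2: x^-=[-0.0142]  P^-=[0.4196]  S=[0.6596]  K=[0.6361]  nu=[1.5342]  x^+=[0.9617]  P^+=[0.1527]
step 3: x^-=[1.0483]  P^-=[0.3614]  S=[0.6014]  K=[0.6009]  nu=[-2.2383]  x^+=[-0.2968]  P^+=[0.1442]
step 4: x^-=[-0.3235]  P^-=[0.3513]  S=[0.5913]  K=[0.5941]  nu=[-2.4365]  x^+=[-1.7711]  P^+=[0.1426]
step 5: x^-=[-1.9305]  P^-=[0.3494]  S=[0.5894]  K=[0.5928]  nu=[-0.1395]  x^+=[-2.0132]  P^+=[0.1423]

P_post[0,0] = 0.1423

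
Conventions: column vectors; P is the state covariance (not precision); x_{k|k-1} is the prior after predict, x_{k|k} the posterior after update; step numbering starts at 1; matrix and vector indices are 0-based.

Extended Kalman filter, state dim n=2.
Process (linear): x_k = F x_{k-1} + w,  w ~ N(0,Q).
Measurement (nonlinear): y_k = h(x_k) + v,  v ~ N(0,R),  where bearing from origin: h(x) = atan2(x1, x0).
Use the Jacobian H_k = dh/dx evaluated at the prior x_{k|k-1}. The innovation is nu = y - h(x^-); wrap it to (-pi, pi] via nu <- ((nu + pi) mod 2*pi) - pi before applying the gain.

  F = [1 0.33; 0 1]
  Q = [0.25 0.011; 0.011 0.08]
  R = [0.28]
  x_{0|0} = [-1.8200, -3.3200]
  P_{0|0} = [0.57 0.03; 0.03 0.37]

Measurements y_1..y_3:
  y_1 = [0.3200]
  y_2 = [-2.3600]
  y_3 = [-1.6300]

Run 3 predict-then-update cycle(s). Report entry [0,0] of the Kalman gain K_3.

K[0,0] = 0.4155

step 1: x^-=[-2.9156, -3.3200]  P^-=[0.8801 0.1631; 0.1631 0.4500]  H_jac=[0.1701 -0.1493]  S=[0.3072]  K=[0.4079; -0.1285]  nu=[2.6114]  x^+=[-1.8504, -3.6555]  P^+=[0.8290 0.1792; 0.1792 0.4449]
step 2: x^-=[-3.0567, -3.6555]  P^-=[1.2457 0.3370; 0.3370 0.5249]  H_jac=[0.1610 -0.1346]  S=[0.3072]  K=[0.5051; -0.0534]  nu=[-0.0928]  x^+=[-3.1036, -3.6505]  P^+=[1.1673 0.3453; 0.3453 0.5241]
step 3: x^-=[-4.3083, -3.6505]  P^-=[1.7023 0.5293; 0.5293 0.6041]  H_jac=[0.1145 -0.1351]  S=[0.2970]  K=[0.4155; -0.0708]  nu=[0.8086]  x^+=[-3.9723, -3.7078]  P^+=[1.6510 0.5380; 0.5380 0.6026]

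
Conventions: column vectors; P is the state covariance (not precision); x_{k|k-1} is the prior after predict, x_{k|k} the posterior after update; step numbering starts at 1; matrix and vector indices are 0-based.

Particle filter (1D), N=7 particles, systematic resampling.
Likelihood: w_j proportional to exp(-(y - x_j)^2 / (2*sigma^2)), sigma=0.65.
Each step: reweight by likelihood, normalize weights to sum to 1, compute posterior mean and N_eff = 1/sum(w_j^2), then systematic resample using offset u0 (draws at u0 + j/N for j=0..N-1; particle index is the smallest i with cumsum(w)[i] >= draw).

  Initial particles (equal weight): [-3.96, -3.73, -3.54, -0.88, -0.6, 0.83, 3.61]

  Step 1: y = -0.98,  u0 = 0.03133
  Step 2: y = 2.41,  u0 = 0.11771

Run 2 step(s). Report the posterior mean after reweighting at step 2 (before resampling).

post_mean = -0.6397

step 1: w=[0.0000, 0.0001, 0.0002, 0.5335, 0.4550, 0.0112, 0.0000]  mean=-0.7343  Neff=2.0335  idx=[3, 3, 3, 3, 4, 4, 4]
step 2: w=[0.0355, 0.0355, 0.0355, 0.0355, 0.2860, 0.2860, 0.2860]  mean=-0.6397  Neff=3.9921  idx=[3, 4, 4, 5, 5, 6, 6]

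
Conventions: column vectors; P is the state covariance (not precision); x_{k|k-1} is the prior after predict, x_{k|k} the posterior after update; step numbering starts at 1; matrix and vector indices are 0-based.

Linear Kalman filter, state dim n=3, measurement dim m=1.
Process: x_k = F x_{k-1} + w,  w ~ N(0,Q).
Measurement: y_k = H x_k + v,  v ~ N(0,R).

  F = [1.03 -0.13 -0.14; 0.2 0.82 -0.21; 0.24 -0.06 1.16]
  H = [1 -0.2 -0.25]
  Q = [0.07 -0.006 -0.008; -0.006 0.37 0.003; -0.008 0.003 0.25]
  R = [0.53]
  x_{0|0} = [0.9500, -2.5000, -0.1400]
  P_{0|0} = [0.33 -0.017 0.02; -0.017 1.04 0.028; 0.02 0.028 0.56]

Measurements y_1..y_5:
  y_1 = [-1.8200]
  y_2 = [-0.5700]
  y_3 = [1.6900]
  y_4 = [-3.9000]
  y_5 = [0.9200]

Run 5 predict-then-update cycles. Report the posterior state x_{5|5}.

step 1: x^-=[1.3231, -1.8306, 0.2156]  P^-=[0.4485 -0.0537 0.0116; -0.0537 1.0903 -0.1413; 0.0116 -0.1413 1.0340]  S=[1.0883]  K=[0.4193; -0.2172; -0.2010]  nu=[-3.4553]  x^+=[-0.1257, -1.0800, 0.9100]  P^+=[0.2571 0.0455 0.1033; 0.0455 1.0389 -0.1888; 0.1033 -0.1888 0.9901]
step 2: x^-=[-0.1165, -1.1018, 1.0902]  P^-=[0.3309 -0.0062 0.0454; -0.0062 1.1938 -0.4317; 0.0454 -0.4317 1.6833]  S=[0.9505]  K=[0.3375; -0.1441; -0.3041]  nu=[-0.4013]  x^+=[-0.2519, -1.0440, 1.2122]  P^+=[0.2226 0.0401 0.1430; 0.0401 1.1740 -0.4734; 0.1430 -0.4734 1.5954]
step 3: x^-=[-0.2935, -1.1610, 1.4084]  P^-=[0.2881 0.0009 0.0268; 0.0009 1.4029 -0.8556; 0.0268 -0.8556 2.5581]  S=[0.9348]  K=[0.3009; -0.0704; -0.4724]  nu=[2.1034]  x^+=[0.3393, -1.3090, 0.4148]  P^+=[0.2035 0.0207 0.1597; 0.0207 1.3982 -0.8867; 0.1597 -0.8867 2.3495]
step 4: x^-=[0.4616, -1.0926, 0.6411]  P^-=[0.2717 0.0115 -0.0186; 0.0115 1.7207 -1.4501; -0.0186 -1.4501 3.6400]  S=[0.9577]  K=[0.2862; 0.0312; -0.6667]  nu=[-4.4198]  x^+=[-0.8032, -1.2304, 3.5880]  P^+=[0.1933 0.0029 0.1641; 0.0029 1.7197 -1.4302; 0.1641 -1.4302 3.2143]
step 5: x^-=[-1.1697, -1.9230, 4.0431]  P^-=[0.2669 0.0324 -0.0748; 0.0324 2.1556 -2.2034; -0.0748 -2.2034 4.8828]  S=[0.9924]  K=[0.2813; 0.1533; -0.8613]  nu=[2.7158]  x^+=[-0.4057, -1.5066, 1.7038]  P^+=[0.1884 -0.0104 0.1656; -0.0104 2.1322 -2.0723; 0.1656 -2.0723 4.1465]

x_post = [-0.4057, -1.5066, 1.7038]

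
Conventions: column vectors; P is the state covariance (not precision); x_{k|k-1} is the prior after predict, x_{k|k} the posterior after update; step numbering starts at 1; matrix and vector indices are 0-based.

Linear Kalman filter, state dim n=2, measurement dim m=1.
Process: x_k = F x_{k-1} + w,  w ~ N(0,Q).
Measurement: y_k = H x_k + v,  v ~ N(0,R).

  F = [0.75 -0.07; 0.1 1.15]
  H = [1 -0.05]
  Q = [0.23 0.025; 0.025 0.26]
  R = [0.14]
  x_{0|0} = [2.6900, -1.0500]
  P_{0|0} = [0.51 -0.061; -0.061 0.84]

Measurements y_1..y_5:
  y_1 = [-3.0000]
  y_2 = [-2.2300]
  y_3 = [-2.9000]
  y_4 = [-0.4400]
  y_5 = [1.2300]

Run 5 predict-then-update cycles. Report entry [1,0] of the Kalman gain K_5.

K[1,0] = -0.9813

step 1: x^-=[2.0910, -0.9385]  P^-=[0.5274 -0.0566; -0.0566 1.3620]  S=[0.6765]  K=[0.7838; -0.1843]  nu=[-5.1379]  x^+=[-1.9362, 0.0083]  P^+=[0.1118 0.0412; 0.0412 1.3390]
step 2: x^-=[-1.4528, -0.1841]  P^-=[0.2951 -0.0392; -0.0392 2.0414]  S=[0.4441]  K=[0.6689; -0.3181]  nu=[-0.7864]  x^+=[-1.9788, 0.0661]  P^+=[0.0964 0.0553; 0.0553 1.9965]
step 3: x^-=[-1.4887, -0.1219]  P^-=[0.2882 -0.0812; -0.0812 2.9140]  S=[0.4436]  K=[0.6588; -0.5114]  nu=[-1.4174]  x^+=[-2.4225, 0.6030]  P^+=[0.0957 0.0683; 0.0683 2.7980]
step 4: x^-=[-1.8591, 0.4512]  P^-=[0.2903 -0.1346; -0.1346 3.9770]  S=[0.4537]  K=[0.6547; -0.7350]  nu=[1.4417]  x^+=[-0.9152, -0.6084]  P^+=[0.0958 0.0837; 0.0837 3.7319]
step 5: x^-=[-0.6438, -0.7912]  P^-=[0.2934 -0.1966; -0.1966 5.2156]  S=[0.4661]  K=[0.6506; -0.9813]  nu=[1.8343]  x^+=[0.5495, -2.5912]  P^+=[0.0961 0.1010; 0.1010 4.7668]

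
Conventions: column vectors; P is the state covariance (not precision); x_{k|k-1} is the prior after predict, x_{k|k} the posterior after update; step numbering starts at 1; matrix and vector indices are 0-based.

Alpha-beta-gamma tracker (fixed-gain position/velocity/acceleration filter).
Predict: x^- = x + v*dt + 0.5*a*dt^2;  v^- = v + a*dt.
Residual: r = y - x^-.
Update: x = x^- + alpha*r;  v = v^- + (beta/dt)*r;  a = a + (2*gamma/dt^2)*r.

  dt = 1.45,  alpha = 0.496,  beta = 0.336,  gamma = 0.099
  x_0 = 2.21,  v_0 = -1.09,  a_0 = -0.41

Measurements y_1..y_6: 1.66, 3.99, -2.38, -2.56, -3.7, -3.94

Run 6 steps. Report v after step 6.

step 1: x_pred=0.1985  r=1.4615  x^+=0.9234  v^+=-1.3458  a^+=-0.2724
step 2: x_pred=-1.3144  r=5.3044  x^+=1.3166  v^+=-0.5116  a^+=0.2272
step 3: x_pred=0.8136  r=-3.1936  x^+=-0.7704  v^+=-0.9222  a^+=-0.0736
step 4: x_pred=-2.1850  r=-0.3750  x^+=-2.3710  v^+=-1.1158  a^+=-0.1089
step 5: x_pred=-4.1034  r=0.4034  x^+=-3.9033  v^+=-1.1802  a^+=-0.0709
step 6: x_pred=-5.6892  r=1.7492  x^+=-4.8216  v^+=-0.8777  a^+=0.0938

v_post = -0.8777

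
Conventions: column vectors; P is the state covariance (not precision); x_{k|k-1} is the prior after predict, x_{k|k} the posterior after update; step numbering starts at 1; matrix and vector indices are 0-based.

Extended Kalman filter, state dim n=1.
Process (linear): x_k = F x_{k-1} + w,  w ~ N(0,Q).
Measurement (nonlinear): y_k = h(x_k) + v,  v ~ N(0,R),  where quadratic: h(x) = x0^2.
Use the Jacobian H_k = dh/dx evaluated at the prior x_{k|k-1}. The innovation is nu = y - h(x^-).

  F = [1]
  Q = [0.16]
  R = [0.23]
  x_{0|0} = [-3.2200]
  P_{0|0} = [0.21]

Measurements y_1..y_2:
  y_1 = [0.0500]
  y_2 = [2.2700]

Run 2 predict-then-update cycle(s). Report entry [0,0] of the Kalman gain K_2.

K[0,0] = -0.2698

step 1: x^-=[-3.2200]  P^-=[0.3700]  H_jac=[-6.4400]  S=[15.5752]  K=[-0.1530]  nu=[-10.3184]  x^+=[-1.6414]  P^+=[0.0055]
step 2: x^-=[-1.6414]  P^-=[0.1655]  H_jac=[-3.2828]  S=[2.0132]  K=[-0.2698]  nu=[-0.4243]  x^+=[-1.5269]  P^+=[0.0189]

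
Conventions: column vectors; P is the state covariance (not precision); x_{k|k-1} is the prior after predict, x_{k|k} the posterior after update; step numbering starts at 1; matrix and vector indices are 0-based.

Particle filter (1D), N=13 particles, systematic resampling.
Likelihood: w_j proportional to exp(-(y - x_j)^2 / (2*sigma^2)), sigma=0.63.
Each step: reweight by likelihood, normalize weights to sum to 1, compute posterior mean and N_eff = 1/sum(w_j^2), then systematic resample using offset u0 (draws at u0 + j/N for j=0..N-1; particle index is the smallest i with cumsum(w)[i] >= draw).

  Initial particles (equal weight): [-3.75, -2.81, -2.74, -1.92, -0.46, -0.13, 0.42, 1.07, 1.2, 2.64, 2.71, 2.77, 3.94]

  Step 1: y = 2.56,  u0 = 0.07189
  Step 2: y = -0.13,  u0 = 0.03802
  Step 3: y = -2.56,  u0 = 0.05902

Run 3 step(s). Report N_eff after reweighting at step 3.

N_eff = 9.8111

step 1: w=[0.0000, 0.0000, 0.0000, 0.0000, 0.0000, 0.0000, 0.0010, 0.0193, 0.0308, 0.3137, 0.3074, 0.2991, 0.0287]  mean=2.6608  Neff=3.5148  idx=[9, 9, 9, 9, 10, 10, 10, 10, 11, 11, 11, 11, 12]
step 2: w=[0.1247, 0.1247, 0.1247, 0.1247, 0.0760, 0.0760, 0.0760, 0.0760, 0.0493, 0.0493, 0.0493, 0.0493, 0.0000]  mean=2.6869  Neff=10.5229  idx=[0, 0, 1, 2, 2, 3, 4, 5, 6, 7, 8, 9, 11]
step 3: w=[0.1231, 0.1231, 0.1231, 0.1231, 0.1231, 0.1231, 0.0489, 0.0489, 0.0489, 0.0489, 0.0219, 0.0219, 0.0219]  mean=2.6622  Neff=9.8111  idx=[0, 1, 1, 2, 2, 3, 4, 4, 5, 6, 7, 9, 12]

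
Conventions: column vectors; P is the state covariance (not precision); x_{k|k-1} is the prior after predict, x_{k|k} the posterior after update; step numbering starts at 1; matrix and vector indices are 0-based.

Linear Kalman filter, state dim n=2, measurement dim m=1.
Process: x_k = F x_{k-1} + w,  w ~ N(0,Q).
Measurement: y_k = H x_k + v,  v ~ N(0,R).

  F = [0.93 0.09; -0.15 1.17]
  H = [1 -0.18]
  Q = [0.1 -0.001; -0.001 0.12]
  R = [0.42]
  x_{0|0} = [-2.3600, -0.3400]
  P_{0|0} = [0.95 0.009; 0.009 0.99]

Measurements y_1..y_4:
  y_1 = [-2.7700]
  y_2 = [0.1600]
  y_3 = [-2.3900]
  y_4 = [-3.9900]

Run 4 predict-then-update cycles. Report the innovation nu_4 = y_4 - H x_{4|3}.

step 1: x^-=[-2.2254, -0.0438]  P^-=[0.9312 -0.0196; -0.0196 1.4934]  S=[1.4066]  K=[0.6645; -0.2050]  nu=[-0.5525]  x^+=[-2.5925, 0.0695]  P^+=[0.3101 0.1721; 0.1721 1.4343]
step 2: x^-=[-2.4048, 0.4702]  P^-=[0.4086 0.2917; 0.2917 2.0300]  S=[0.7894]  K=[0.4511; -0.0934]  nu=[2.6494]  x^+=[-1.2096, 0.2227]  P^+=[0.2480 0.3249; 0.3249 2.0231]
step 3: x^-=[-1.1049, 0.4420]  P^-=[0.3852 0.5266; 0.5266 2.7809]  S=[0.7058]  K=[0.4115; 0.0369]  nu=[-1.2055]  x^+=[-1.6010, 0.3975]  P^+=[0.2657 0.5159; 0.5159 2.7800]
step 4: x^-=[-1.4532, 0.7053]  P^-=[0.4387 0.8090; 0.8090 3.7504]  S=[0.6889]  K=[0.4254; 0.1945]  nu=[-2.4099]  x^+=[-2.4783, 0.2366]  P^+=[0.3140 0.7521; 0.7521 3.7244]

innov = [-2.4099]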